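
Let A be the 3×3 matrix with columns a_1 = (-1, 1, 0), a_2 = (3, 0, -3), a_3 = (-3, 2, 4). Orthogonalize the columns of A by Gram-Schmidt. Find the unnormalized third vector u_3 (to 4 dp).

u_3 = (1.0000, 1.0000, 1.0000)

a_1 = (-1, 1, 0); ‖a_1‖ = 1.4142, so q_1 = (-0.7071, 0.7071, 0.0000).
q_1·a_2 = (-0.7071)·3 + 0.7071·0 + 0.0000·(-3) = -2.1213.
u_2 = a_2 + 2.1213·q_1 = (1.5000, 1.5000, -3.0000).
‖u_2‖ = 3.6742, so q_2 = (0.4082, 0.4082, -0.8165).
q_1·a_3 = (-0.7071)·(-3) + 0.7071·2 + 0.0000·4 = 3.5355; q_2·a_3 = 0.4082·(-3) + 0.4082·2 + (-0.8165)·4 = -3.6742.
u_3 = a_3 − 3.5355·q_1 + 3.6742·q_2 = (1.0000, 1.0000, 1.0000).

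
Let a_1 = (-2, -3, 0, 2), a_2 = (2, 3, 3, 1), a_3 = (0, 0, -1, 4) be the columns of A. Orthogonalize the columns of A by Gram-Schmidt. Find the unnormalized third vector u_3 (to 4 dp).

u_3 = (0.6667, 1.0000, -2.1667, 2.1667)

a_1 = (-2, -3, 0, 2); ‖a_1‖ = 4.1231, so q_1 = (-0.4851, -0.7276, 0.0000, 0.4851).
q_1·a_2 = (-0.4851)·2 + (-0.7276)·3 + 0.0000·3 + 0.4851·1 = -2.6679.
u_2 = a_2 + 2.6679·q_1 = (0.7059, 1.0588, 3.0000, 2.2941).
‖u_2‖ = 3.9853, so q_2 = (0.1771, 0.2657, 0.7528, 0.5756).
q_1·a_3 = (-0.4851)·0 + (-0.7276)·0 + 0.0000·(-1) + 0.4851·4 = 1.9403; q_2·a_3 = 0.1771·0 + 0.2657·0 + 0.7528·(-1) + 0.5756·4 = 1.5498.
u_3 = a_3 − 1.9403·q_1 − 1.5498·q_2 = (0.6667, 1.0000, -2.1667, 2.1667).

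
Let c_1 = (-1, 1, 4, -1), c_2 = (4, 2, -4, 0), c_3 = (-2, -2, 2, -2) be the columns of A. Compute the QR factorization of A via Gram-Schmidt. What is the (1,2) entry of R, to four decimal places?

c_1 = (-1, 1, 4, -1); ‖c_1‖ = 4.3589, so q_1 = (-0.2294, 0.2294, 0.9177, -0.2294).
r_{12} = q_1·c_2 = -4.1295.

r_{12} = -4.1295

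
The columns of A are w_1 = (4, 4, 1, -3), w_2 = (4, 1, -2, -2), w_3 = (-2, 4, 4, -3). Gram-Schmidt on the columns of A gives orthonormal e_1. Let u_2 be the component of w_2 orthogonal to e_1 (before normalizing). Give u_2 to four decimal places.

w_1 = (4, 4, 1, -3); ‖w_1‖ = 6.4807, so e_1 = (0.6172, 0.6172, 0.1543, -0.4629).
e_1·w_2 = 0.6172·4 + 0.6172·1 + 0.1543·(-2) + (-0.4629)·(-2) = 3.7033.
u_2 = w_2 − 3.7033·e_1 = (1.7143, -1.2857, -2.5714, -0.2857).

u_2 = (1.7143, -1.2857, -2.5714, -0.2857)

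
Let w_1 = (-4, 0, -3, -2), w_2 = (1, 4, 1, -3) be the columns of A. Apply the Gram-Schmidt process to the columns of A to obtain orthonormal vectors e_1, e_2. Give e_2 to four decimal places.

w_1 = (-4, 0, -3, -2); ‖w_1‖ = 5.3852, so e_1 = (-0.7428, 0.0000, -0.5571, -0.3714).
e_1·w_2 = (-0.7428)·1 + 0.0000·4 + (-0.5571)·1 + (-0.3714)·(-3) = -0.1857.
u_2 = w_2 + 0.1857·e_1 = (0.8621, 4.0000, 0.8966, -3.0690).
‖u_2‖ = 5.1928, so e_2 = (0.1660, 0.7703, 0.1727, -0.5910).

e_2 = (0.1660, 0.7703, 0.1727, -0.5910)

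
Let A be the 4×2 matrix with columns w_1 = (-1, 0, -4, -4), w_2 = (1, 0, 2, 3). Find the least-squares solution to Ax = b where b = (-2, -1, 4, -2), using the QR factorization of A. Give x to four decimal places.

e_1 = w_1/‖w_1‖ = (-1, 0, -4, -4)/5.7446 = (-0.1741, 0.0000, -0.6963, -0.6963).
r_{12} = e_1·w_2 = -3.6556.
u_2 = w_2 + 3.6556·e_1 = (0.3636, 0.0000, -0.5455, 0.4545).
‖u_2‖ = 0.7977, so e_2 = (0.4558, 0.0000, -0.6838, 0.5698).
Qᵀb = (-1.0445, -4.7863).
Back-substitute: x_2 = -4.7863/0.7977 = -6.0000.
x_1 = (-1.0445 + 3.6556·(-6.0000))/5.7446 = -4.0000.

x = (-4.0000, -6.0000)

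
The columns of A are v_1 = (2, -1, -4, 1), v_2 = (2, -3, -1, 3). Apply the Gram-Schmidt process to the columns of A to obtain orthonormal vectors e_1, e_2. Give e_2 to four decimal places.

e_1 = v_1/‖v_1‖ = (2, -1, -4, 1)/4.6904 = (0.4264, -0.2132, -0.8528, 0.2132).
r_{12} = e_1·v_2 = 2.9848.
u_2 = v_2 − 2.9848·e_1 = (0.7273, -2.3636, 1.5455, 2.3636).
‖u_2‖ = 3.7538, so e_2 = (0.1937, -0.6297, 0.4117, 0.6297).

e_2 = (0.1937, -0.6297, 0.4117, 0.6297)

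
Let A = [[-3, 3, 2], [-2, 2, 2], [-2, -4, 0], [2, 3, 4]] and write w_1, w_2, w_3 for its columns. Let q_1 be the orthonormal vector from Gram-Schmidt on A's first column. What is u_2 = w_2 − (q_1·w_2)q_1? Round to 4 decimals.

u_2 = (3.1429, 2.0952, -3.9048, 2.9048)

w_1 = (-3, -2, -2, 2); ‖w_1‖ = 4.5826, so q_1 = (-0.6547, -0.4364, -0.4364, 0.4364).
q_1·w_2 = (-0.6547)·3 + (-0.4364)·2 + (-0.4364)·(-4) + 0.4364·3 = 0.2182.
u_2 = w_2 − 0.2182·q_1 = (3.1429, 2.0952, -3.9048, 2.9048).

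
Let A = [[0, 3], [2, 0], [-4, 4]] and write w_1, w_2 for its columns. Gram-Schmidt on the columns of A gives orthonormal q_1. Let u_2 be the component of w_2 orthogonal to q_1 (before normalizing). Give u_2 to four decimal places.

w_1 = (0, 2, -4); ‖w_1‖ = 4.4721, so q_1 = (0.0000, 0.4472, -0.8944).
q_1·w_2 = 0.0000·3 + 0.4472·0 + (-0.8944)·4 = -3.5777.
u_2 = w_2 + 3.5777·q_1 = (3.0000, 1.6000, 0.8000).

u_2 = (3.0000, 1.6000, 0.8000)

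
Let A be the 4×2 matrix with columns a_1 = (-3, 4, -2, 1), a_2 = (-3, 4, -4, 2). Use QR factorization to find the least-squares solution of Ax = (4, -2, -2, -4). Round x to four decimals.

e_1 = a_1/‖a_1‖ = (-3, 4, -2, 1)/5.4772 = (-0.5477, 0.7303, -0.3651, 0.1826).
r_{12} = e_1·a_2 = 6.3901.
u_2 = a_2 − 6.3901·e_1 = (0.5000, -0.6667, -1.6667, 0.8333).
‖u_2‖ = 2.0412, so e_2 = (0.2449, -0.3266, -0.8165, 0.4082).
Qᵀb = (-3.6515, 1.6330).
Back-substitute: x_2 = 1.6330/2.0412 = 0.8000.
x_1 = (-3.6515 − 6.3901·0.8000)/5.4772 = -1.6000.

x = (-1.6000, 0.8000)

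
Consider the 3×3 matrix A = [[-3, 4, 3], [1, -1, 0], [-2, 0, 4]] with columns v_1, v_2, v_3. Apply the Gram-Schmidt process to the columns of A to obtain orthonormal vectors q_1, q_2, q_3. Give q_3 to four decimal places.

q_3 = (0.2408, 0.9631, 0.1204)

q_1 = v_1/‖v_1‖ = (-3, 1, -2)/3.7417 = (-0.8018, 0.2673, -0.5345).
r_{12} = q_1·v_2 = -3.4744.
u_2 = v_2 + 3.4744·q_1 = (1.2143, -0.0714, -1.8571).
‖u_2‖ = 2.2200, so q_2 = (0.5470, -0.0322, -0.8365).
r_{13} = q_1·v_3 = -4.5434; r_{23} = q_2·v_3 = -1.7052.
u_3 = v_3 + 4.5434·q_1 + 1.7052·q_2 = (0.2899, 1.1594, 0.1449).
‖u_3‖ = 1.2039, so q_3 = (0.2408, 0.9631, 0.1204).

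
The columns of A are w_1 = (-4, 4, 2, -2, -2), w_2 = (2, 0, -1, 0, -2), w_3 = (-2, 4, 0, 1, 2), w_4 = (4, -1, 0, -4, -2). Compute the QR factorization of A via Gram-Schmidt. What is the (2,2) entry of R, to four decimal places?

r_{22} = 2.8604

w_1 = (-4, 4, 2, -2, -2); ‖w_1‖ = 6.6332, so q_1 = (-0.6030, 0.6030, 0.3015, -0.3015, -0.3015).
q_1·w_2 = (-0.6030)·2 + 0.6030·0 + 0.3015·(-1) + (-0.3015)·0 + (-0.3015)·(-2) = -0.9045.
u_2 = w_2 + 0.9045·q_1 = (1.4545, 0.5455, -0.7273, -0.2727, -2.2727).
r_{22} = ‖u_2‖ = 2.8604.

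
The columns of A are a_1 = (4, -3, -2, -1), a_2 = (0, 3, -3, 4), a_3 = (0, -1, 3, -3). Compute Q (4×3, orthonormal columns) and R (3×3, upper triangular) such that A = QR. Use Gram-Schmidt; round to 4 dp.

e_1 = a_1/‖a_1‖ = (4, -3, -2, -1)/5.4772 = (0.7303, -0.5477, -0.3651, -0.1826).
r_{12} = e_1·a_2 = -1.2780.
u_2 = a_2 + 1.2780·e_1 = (0.9333, 2.3000, -3.4667, 3.7667).
‖u_2‖ = 5.6892, so e_2 = (0.1641, 0.4043, -0.6093, 0.6621).
r_{13} = e_1·a_3 = 0.0000; r_{23} = e_2·a_3 = -4.2185.
u_3 = a_3 + 0.0000·e_1 + 4.2185·e_2 = (0.6921, 0.7055, 0.4295, -0.2070).
‖u_3‖ = 1.0972, so e_3 = (0.6307, 0.6429, 0.3914, -0.1887).

Q = [[0.7303, 0.1641, 0.6307], [-0.5477, 0.4043, 0.6429], [-0.3651, -0.6093, 0.3914], [-0.1826, 0.6621, -0.1887]], R = [[5.4772, -1.2780, 0.0000], [0.0000, 5.6892, -4.2185], [0.0000, 0.0000, 1.0972]]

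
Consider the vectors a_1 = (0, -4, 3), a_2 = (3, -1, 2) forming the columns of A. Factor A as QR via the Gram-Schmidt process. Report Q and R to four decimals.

Q = [[0.0000, 0.9487], [-0.8000, 0.1897], [0.6000, 0.2530]], R = [[5.0000, 2.0000], [0.0000, 3.1623]]

a_1 = (0, -4, 3); ‖a_1‖ = 5.0000, so e_1 = (0.0000, -0.8000, 0.6000).
e_1·a_2 = 0.0000·3 + (-0.8000)·(-1) + 0.6000·2 = 2.0000.
u_2 = a_2 − 2.0000·e_1 = (3.0000, 0.6000, 0.8000).
‖u_2‖ = 3.1623, so e_2 = (0.9487, 0.1897, 0.2530).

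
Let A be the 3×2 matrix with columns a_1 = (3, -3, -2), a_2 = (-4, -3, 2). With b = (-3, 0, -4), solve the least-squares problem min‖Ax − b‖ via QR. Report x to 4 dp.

x = (-0.0017, 0.1375)

a_1 = (3, -3, -2); ‖a_1‖ = 4.6904, so q_1 = (0.6396, -0.6396, -0.4264).
q_1·a_2 = 0.6396·(-4) + (-0.6396)·(-3) + (-0.4264)·2 = -1.4924.
u_2 = a_2 + 1.4924·q_1 = (-3.0455, -3.9545, 1.3636).
‖u_2‖ = 5.1742, so q_2 = (-0.5886, -0.7643, 0.2635).
Qᵀb = (-0.2132, 0.7116).
Back-substitute: x_2 = 0.7116/5.1742 = 0.1375.
x_1 = (-0.2132 + 1.4924·0.1375)/4.6904 = -0.0017.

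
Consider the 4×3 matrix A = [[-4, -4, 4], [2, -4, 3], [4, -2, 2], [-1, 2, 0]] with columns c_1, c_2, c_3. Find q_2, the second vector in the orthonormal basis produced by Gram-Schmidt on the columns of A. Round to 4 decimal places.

q_2 = (-0.6675, -0.6162, -0.2824, 0.3081)

c_1 = (-4, 2, 4, -1); ‖c_1‖ = 6.0828, so q_1 = (-0.6576, 0.3288, 0.6576, -0.1644).
q_1·c_2 = (-0.6576)·(-4) + 0.3288·(-4) + 0.6576·(-2) + (-0.1644)·2 = -0.3288.
u_2 = c_2 + 0.3288·q_1 = (-4.2162, -3.8919, -1.7838, 1.9459).
‖u_2‖ = 6.3160, so q_2 = (-0.6675, -0.6162, -0.2824, 0.3081).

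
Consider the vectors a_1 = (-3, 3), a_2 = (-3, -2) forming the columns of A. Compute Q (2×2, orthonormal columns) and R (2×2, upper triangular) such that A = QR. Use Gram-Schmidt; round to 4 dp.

Q = [[-0.7071, -0.7071], [0.7071, -0.7071]], R = [[4.2426, 0.7071], [0.0000, 3.5355]]

a_1 = (-3, 3); ‖a_1‖ = 4.2426, so q_1 = (-0.7071, 0.7071).
q_1·a_2 = (-0.7071)·(-3) + 0.7071·(-2) = 0.7071.
u_2 = a_2 − 0.7071·q_1 = (-2.5000, -2.5000).
‖u_2‖ = 3.5355, so q_2 = (-0.7071, -0.7071).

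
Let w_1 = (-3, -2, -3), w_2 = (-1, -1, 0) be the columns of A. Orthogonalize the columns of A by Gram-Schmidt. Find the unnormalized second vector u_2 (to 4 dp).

u_2 = (-0.3182, -0.5455, 0.6818)

w_1 = (-3, -2, -3); ‖w_1‖ = 4.6904, so e_1 = (-0.6396, -0.4264, -0.6396).
e_1·w_2 = (-0.6396)·(-1) + (-0.4264)·(-1) + (-0.6396)·0 = 1.0660.
u_2 = w_2 − 1.0660·e_1 = (-0.3182, -0.5455, 0.6818).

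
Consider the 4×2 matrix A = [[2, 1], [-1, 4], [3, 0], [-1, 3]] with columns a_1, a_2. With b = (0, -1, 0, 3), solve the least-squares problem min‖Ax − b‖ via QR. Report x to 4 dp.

x = (-0.0740, 0.1781)

q_1 = a_1/‖a_1‖ = (2, -1, 3, -1)/3.8730 = (0.5164, -0.2582, 0.7746, -0.2582).
r_{12} = q_1·a_2 = -1.2910.
u_2 = a_2 + 1.2910·q_1 = (1.6667, 3.6667, 1.0000, 2.6667).
‖u_2‖ = 4.9329, so q_2 = (0.3379, 0.7433, 0.2027, 0.5406).
Qᵀb = (-0.5164, 0.8785).
Back-substitute: x_2 = 0.8785/4.9329 = 0.1781.
x_1 = (-0.5164 + 1.2910·0.1781)/3.8730 = -0.0740.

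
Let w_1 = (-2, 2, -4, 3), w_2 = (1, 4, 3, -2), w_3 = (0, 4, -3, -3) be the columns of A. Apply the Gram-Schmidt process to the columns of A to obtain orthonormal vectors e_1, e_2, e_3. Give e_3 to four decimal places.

e_3 = (0.1113, 0.0455, -0.6165, -0.7781)

e_1 = w_1/‖w_1‖ = (-2, 2, -4, 3)/5.7446 = (-0.3482, 0.3482, -0.6963, 0.5222).
r_{12} = e_1·w_2 = -2.0889.
u_2 = w_2 + 2.0889·e_1 = (0.2727, 4.7273, 1.5455, -0.9091).
‖u_2‖ = 5.0632, so e_2 = (0.0539, 0.9336, 0.3052, -0.1795).
r_{13} = e_1·w_3 = 1.9149; r_{23} = e_2·w_3 = 3.3575.
u_3 = w_3 − 1.9149·e_1 − 3.3575·e_2 = (0.4858, 0.1986, -2.6915, -3.3972).
‖u_3‖ = 4.3658, so e_3 = (0.1113, 0.0455, -0.6165, -0.7781).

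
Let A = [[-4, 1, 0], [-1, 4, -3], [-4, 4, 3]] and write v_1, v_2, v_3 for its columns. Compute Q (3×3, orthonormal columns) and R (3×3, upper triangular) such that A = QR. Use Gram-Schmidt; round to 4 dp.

Q = [[-0.6963, -0.4842, -0.5298], [-0.1741, 0.8301, -0.5298], [-0.6963, 0.2767, 0.6623]], R = [[5.7446, -4.1779, -1.5667], [0.0000, 3.9428, -1.6601], [0.0000, 0.0000, 3.5762]]

v_1 = (-4, -1, -4); ‖v_1‖ = 5.7446, so e_1 = (-0.6963, -0.1741, -0.6963).
e_1·v_2 = (-0.6963)·1 + (-0.1741)·4 + (-0.6963)·4 = -4.1779.
u_2 = v_2 + 4.1779·e_1 = (-1.9091, 3.2727, 1.0909).
‖u_2‖ = 3.9428, so e_2 = (-0.4842, 0.8301, 0.2767).
e_1·v_3 = (-0.6963)·0 + (-0.1741)·(-3) + (-0.6963)·3 = -1.5667; e_2·v_3 = (-0.4842)·0 + 0.8301·(-3) + 0.2767·3 = -1.6601.
u_3 = v_3 + 1.5667·e_1 + 1.6601·e_2 = (-1.8947, -1.8947, 2.3684).
‖u_3‖ = 3.5762, so e_3 = (-0.5298, -0.5298, 0.6623).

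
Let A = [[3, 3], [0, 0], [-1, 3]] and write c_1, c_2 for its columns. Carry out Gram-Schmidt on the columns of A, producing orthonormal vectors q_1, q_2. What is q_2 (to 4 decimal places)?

c_1 = (3, 0, -1); ‖c_1‖ = 3.1623, so q_1 = (0.9487, 0.0000, -0.3162).
q_1·c_2 = 0.9487·3 + 0.0000·0 + (-0.3162)·3 = 1.8974.
u_2 = c_2 − 1.8974·q_1 = (1.2000, 0.0000, 3.6000).
‖u_2‖ = 3.7947, so q_2 = (0.3162, 0.0000, 0.9487).

q_2 = (0.3162, 0.0000, 0.9487)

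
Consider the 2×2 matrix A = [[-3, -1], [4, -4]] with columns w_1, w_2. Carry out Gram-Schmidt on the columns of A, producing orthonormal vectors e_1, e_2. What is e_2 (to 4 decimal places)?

w_1 = (-3, 4); ‖w_1‖ = 5.0000, so e_1 = (-0.6000, 0.8000).
e_1·w_2 = (-0.6000)·(-1) + 0.8000·(-4) = -2.6000.
u_2 = w_2 + 2.6000·e_1 = (-2.5600, -1.9200).
‖u_2‖ = 3.2000, so e_2 = (-0.8000, -0.6000).

e_2 = (-0.8000, -0.6000)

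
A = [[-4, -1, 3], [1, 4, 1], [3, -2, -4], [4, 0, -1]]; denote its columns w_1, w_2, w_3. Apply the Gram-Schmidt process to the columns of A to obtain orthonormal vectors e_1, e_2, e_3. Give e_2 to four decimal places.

e_2 = (-0.1771, 0.8644, -0.4687, -0.0417)

w_1 = (-4, 1, 3, 4); ‖w_1‖ = 6.4807, so e_1 = (-0.6172, 0.1543, 0.4629, 0.6172).
e_1·w_2 = (-0.6172)·(-1) + 0.1543·4 + 0.4629·(-2) + 0.6172·0 = 0.3086.
u_2 = w_2 − 0.3086·e_1 = (-0.8095, 3.9524, -2.1429, -0.1905).
‖u_2‖ = 4.5722, so e_2 = (-0.1771, 0.8644, -0.4687, -0.0417).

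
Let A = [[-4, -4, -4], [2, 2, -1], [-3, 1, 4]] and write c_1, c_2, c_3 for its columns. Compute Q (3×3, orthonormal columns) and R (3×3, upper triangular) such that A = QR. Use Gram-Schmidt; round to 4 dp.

c_1 = (-4, 2, -3); ‖c_1‖ = 5.3852, so e_1 = (-0.7428, 0.3714, -0.5571).
e_1·c_2 = (-0.7428)·(-4) + 0.3714·2 + (-0.5571)·1 = 3.1568.
u_2 = c_2 − 3.1568·e_1 = (-1.6552, 0.8276, 2.7586).
‖u_2‖ = 3.3218, so e_2 = (-0.4983, 0.2491, 0.8305).
e_1·c_3 = (-0.7428)·(-4) + 0.3714·(-1) + (-0.5571)·4 = 0.3714; e_2·c_3 = (-0.4983)·(-4) + 0.2491·(-1) + 0.8305·4 = 5.0658.
u_3 = c_3 − 0.3714·e_1 − 5.0658·e_2 = (-1.2000, -2.4000, 0.0000).
‖u_3‖ = 2.6833, so e_3 = (-0.4472, -0.8944, 0.0000).

Q = [[-0.7428, -0.4983, -0.4472], [0.3714, 0.2491, -0.8944], [-0.5571, 0.8305, 0.0000]], R = [[5.3852, 3.1568, 0.3714], [0.0000, 3.3218, 5.0658], [0.0000, 0.0000, 2.6833]]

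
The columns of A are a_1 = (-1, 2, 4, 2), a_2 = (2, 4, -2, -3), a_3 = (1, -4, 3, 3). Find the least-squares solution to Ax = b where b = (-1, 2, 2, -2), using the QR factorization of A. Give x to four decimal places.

a_1 = (-1, 2, 4, 2); ‖a_1‖ = 5.0000, so q_1 = (-0.2000, 0.4000, 0.8000, 0.4000).
q_1·a_2 = (-0.2000)·2 + 0.4000·4 + 0.8000·(-2) + 0.4000·(-3) = -1.6000.
u_2 = a_2 + 1.6000·q_1 = (1.6800, 4.6400, -0.7200, -2.3600).
‖u_2‖ = 5.5172, so q_2 = (0.3045, 0.8410, -0.1305, -0.4277).
q_1·a_3 = (-0.2000)·1 + 0.4000·(-4) + 0.8000·3 + 0.4000·3 = 1.8000; q_2·a_3 = 0.3045·1 + 0.8410·(-4) + (-0.1305)·3 + (-0.4277)·3 = -4.7342.
u_3 = a_3 − 1.8000·q_1 + 4.7342·q_2 = (2.8016, -0.7385, 0.9422, 0.2549).
‖u_3‖ = 3.0573, so q_3 = (0.9164, -0.2416, 0.3082, 0.0834).
Qᵀb = (1.8000, 1.9720, -0.9499).
Back-substitute: x_3 = -0.9499/3.0573 = -0.3107.
x_2 = (1.9720 + 4.7342·(-0.3107))/5.5172 = 0.0908.
x_1 = (1.8000 + 1.6000·0.0908 − 1.8000·(-0.3107))/5.0000 = 0.5009.

x = (0.5009, 0.0908, -0.3107)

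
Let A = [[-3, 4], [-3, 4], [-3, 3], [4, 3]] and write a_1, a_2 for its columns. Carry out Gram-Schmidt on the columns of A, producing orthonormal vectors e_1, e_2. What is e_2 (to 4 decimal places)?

a_1 = (-3, -3, -3, 4); ‖a_1‖ = 6.5574, so e_1 = (-0.4575, -0.4575, -0.4575, 0.6100).
e_1·a_2 = (-0.4575)·4 + (-0.4575)·4 + (-0.4575)·3 + 0.6100·3 = -3.2025.
u_2 = a_2 + 3.2025·e_1 = (2.5349, 2.5349, 1.5349, 4.9535).
‖u_2‖ = 6.3043, so e_2 = (0.4021, 0.4021, 0.2435, 0.7857).

e_2 = (0.4021, 0.4021, 0.2435, 0.7857)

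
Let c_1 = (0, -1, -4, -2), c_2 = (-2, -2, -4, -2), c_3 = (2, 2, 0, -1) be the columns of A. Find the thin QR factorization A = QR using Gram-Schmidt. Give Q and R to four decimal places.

e_1 = c_1/‖c_1‖ = (0, -1, -4, -2)/4.5826 = (0.0000, -0.2182, -0.8729, -0.4364).
r_{12} = e_1·c_2 = 4.8008.
u_2 = c_2 − 4.8008·e_1 = (-2.0000, -0.9524, 0.1905, 0.0952).
‖u_2‖ = 2.2254, so e_2 = (-0.8987, -0.4280, 0.0856, 0.0428).
r_{13} = e_1·c_3 = 0.0000; r_{23} = e_2·c_3 = -2.6962.
u_3 = c_3 + 0.0000·e_1 + 2.6962·e_2 = (-0.4231, 0.8462, 0.2308, -0.8846).
‖u_3‖ = 1.3156, so e_3 = (-0.3216, 0.6432, 0.1754, -0.6724).

Q = [[0.0000, -0.8987, -0.3216], [-0.2182, -0.4280, 0.6432], [-0.8729, 0.0856, 0.1754], [-0.4364, 0.0428, -0.6724]], R = [[4.5826, 4.8008, 0.0000], [0.0000, 2.2254, -2.6962], [0.0000, 0.0000, 1.3156]]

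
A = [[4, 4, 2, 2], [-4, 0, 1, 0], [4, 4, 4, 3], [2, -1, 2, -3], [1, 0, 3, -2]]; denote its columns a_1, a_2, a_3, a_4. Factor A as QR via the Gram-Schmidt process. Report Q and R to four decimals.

Q = [[0.5494, 0.4337, -0.1834, -0.6900], [-0.5494, 0.5657, 0.5002, -0.2081], [0.5494, 0.4337, 0.2957, 0.6348], [0.2747, -0.5327, 0.4492, -0.2208], [0.1374, -0.1414, 0.6534, -0.1698]], R = [[7.2801, 4.1208, 3.7087, 1.6483], [0.0000, 4.0024, 1.6783, 4.0495], [0.0000, 0.0000, 4.1748, -2.1341], [0.0000, 0.0000, 0.0000, 1.5265]]

a_1 = (4, -4, 4, 2, 1); ‖a_1‖ = 7.2801, so e_1 = (0.5494, -0.5494, 0.5494, 0.2747, 0.1374).
e_1·a_2 = 0.5494·4 + (-0.5494)·0 + 0.5494·4 + 0.2747·(-1) + 0.1374·0 = 4.1208.
u_2 = a_2 − 4.1208·e_1 = (1.7358, 2.2642, 1.7358, -2.1321, -0.5660).
‖u_2‖ = 4.0024, so e_2 = (0.4337, 0.5657, 0.4337, -0.5327, -0.1414).
e_1·a_3 = 0.5494·2 + (-0.5494)·1 + 0.5494·4 + 0.2747·2 + 0.1374·3 = 3.7087; e_2·a_3 = 0.4337·2 + 0.5657·1 + 0.4337·4 + (-0.5327)·2 + (-0.1414)·3 = 1.6783.
u_3 = a_3 − 3.7087·e_1 − 1.6783·e_2 = (-0.7656, 2.0883, 1.2344, 1.8751, 2.7279).
‖u_3‖ = 4.1748, so e_3 = (-0.1834, 0.5002, 0.2957, 0.4492, 0.6534).
e_1·a_4 = 0.5494·2 + (-0.5494)·0 + 0.5494·3 + 0.2747·(-3) + 0.1374·(-2) = 1.6483; e_2·a_4 = 0.4337·2 + 0.5657·0 + 0.4337·3 + (-0.5327)·(-3) + (-0.1414)·(-2) = 4.0495; e_3·a_4 = (-0.1834)·2 + 0.5002·0 + 0.2957·3 + 0.4492·(-3) + 0.6534·(-2) = -2.1341.
u_4 = a_4 − 1.6483·e_1 − 4.0495·e_2 + 2.1341·e_3 = (-1.0533, -0.3176, 0.9690, -0.3371, -0.2592).
‖u_4‖ = 1.5265, so e_4 = (-0.6900, -0.2081, 0.6348, -0.2208, -0.1698).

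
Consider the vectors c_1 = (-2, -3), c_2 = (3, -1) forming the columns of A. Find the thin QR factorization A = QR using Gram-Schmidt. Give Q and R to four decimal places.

c_1 = (-2, -3); ‖c_1‖ = 3.6056, so q_1 = (-0.5547, -0.8321).
q_1·c_2 = (-0.5547)·3 + (-0.8321)·(-1) = -0.8321.
u_2 = c_2 + 0.8321·q_1 = (2.5385, -1.6923).
‖u_2‖ = 3.0509, so q_2 = (0.8321, -0.5547).

Q = [[-0.5547, 0.8321], [-0.8321, -0.5547]], R = [[3.6056, -0.8321], [0.0000, 3.0509]]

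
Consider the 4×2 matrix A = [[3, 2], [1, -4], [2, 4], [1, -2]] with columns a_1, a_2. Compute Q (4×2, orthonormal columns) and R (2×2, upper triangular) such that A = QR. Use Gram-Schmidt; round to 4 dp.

Q = [[0.7746, 0.0669], [0.2582, -0.7584], [0.5164, 0.4907], [0.2582, -0.4238]], R = [[3.8730, 2.0656], [0.0000, 5.9777]]

a_1 = (3, 1, 2, 1); ‖a_1‖ = 3.8730, so e_1 = (0.7746, 0.2582, 0.5164, 0.2582).
e_1·a_2 = 0.7746·2 + 0.2582·(-4) + 0.5164·4 + 0.2582·(-2) = 2.0656.
u_2 = a_2 − 2.0656·e_1 = (0.4000, -4.5333, 2.9333, -2.5333).
‖u_2‖ = 5.9777, so e_2 = (0.0669, -0.7584, 0.4907, -0.4238).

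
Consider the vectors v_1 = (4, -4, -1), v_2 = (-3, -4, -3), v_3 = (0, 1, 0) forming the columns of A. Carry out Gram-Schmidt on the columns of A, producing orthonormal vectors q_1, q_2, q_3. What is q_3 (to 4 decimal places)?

q_3 = (0.2442, 0.4579, -0.8548)

q_1 = v_1/‖v_1‖ = (4, -4, -1)/5.7446 = (0.6963, -0.6963, -0.1741).
r_{12} = q_1·v_2 = 1.2185.
u_2 = v_2 − 1.2185·q_1 = (-3.8485, -3.1515, -2.7879).
‖u_2‖ = 5.7022, so q_2 = (-0.6749, -0.5527, -0.4889).
r_{13} = q_1·v_3 = -0.6963; r_{23} = q_2·v_3 = -0.5527.
u_3 = v_3 + 0.6963·q_1 + 0.5527·q_2 = (0.1118, 0.2097, -0.3914).
‖u_3‖ = 0.4579, so q_3 = (0.2442, 0.4579, -0.8548).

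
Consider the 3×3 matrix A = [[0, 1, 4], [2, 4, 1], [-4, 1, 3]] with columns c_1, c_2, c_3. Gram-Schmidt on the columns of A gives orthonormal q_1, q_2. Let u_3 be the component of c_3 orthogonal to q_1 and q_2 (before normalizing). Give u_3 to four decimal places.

q_1 = c_1/‖c_1‖ = (0, 2, -4)/4.4721 = (0.0000, 0.4472, -0.8944).
r_{12} = q_1·c_2 = 0.8944.
u_2 = c_2 − 0.8944·q_1 = (1.0000, 3.6000, 1.8000).
‖u_2‖ = 4.1473, so q_2 = (0.2411, 0.8680, 0.4340).
r_{13} = q_1·c_3 = -2.2361; r_{23} = q_2·c_3 = 3.1346.
u_3 = c_3 + 2.2361·q_1 − 3.1346·q_2 = (3.2442, -0.7209, -0.3605).

u_3 = (3.2442, -0.7209, -0.3605)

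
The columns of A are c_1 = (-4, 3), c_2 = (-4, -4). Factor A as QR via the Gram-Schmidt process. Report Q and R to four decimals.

Q = [[-0.8000, -0.6000], [0.6000, -0.8000]], R = [[5.0000, 0.8000], [0.0000, 5.6000]]

c_1 = (-4, 3); ‖c_1‖ = 5.0000, so q_1 = (-0.8000, 0.6000).
q_1·c_2 = (-0.8000)·(-4) + 0.6000·(-4) = 0.8000.
u_2 = c_2 − 0.8000·q_1 = (-3.3600, -4.4800).
‖u_2‖ = 5.6000, so q_2 = (-0.6000, -0.8000).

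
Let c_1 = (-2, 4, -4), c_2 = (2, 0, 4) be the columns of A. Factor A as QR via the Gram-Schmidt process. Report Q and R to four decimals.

Q = [[-0.3333, 0.2981], [0.6667, 0.7454], [-0.6667, 0.5963]], R = [[6.0000, -3.3333], [0.0000, 2.9814]]

q_1 = c_1/‖c_1‖ = (-2, 4, -4)/6.0000 = (-0.3333, 0.6667, -0.6667).
r_{12} = q_1·c_2 = -3.3333.
u_2 = c_2 + 3.3333·q_1 = (0.8889, 2.2222, 1.7778).
‖u_2‖ = 2.9814, so q_2 = (0.2981, 0.7454, 0.5963).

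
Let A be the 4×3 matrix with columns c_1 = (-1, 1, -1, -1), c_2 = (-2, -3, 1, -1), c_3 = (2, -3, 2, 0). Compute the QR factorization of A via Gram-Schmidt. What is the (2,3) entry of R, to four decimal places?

r_{23} = 1.3670

c_1 = (-1, 1, -1, -1); ‖c_1‖ = 2.0000, so q_1 = (-0.5000, 0.5000, -0.5000, -0.5000).
q_1·c_2 = (-0.5000)·(-2) + 0.5000·(-3) + (-0.5000)·1 + (-0.5000)·(-1) = -0.5000.
u_2 = c_2 + 0.5000·q_1 = (-2.2500, -2.7500, 0.7500, -1.2500).
‖u_2‖ = 3.8406, so q_2 = (-0.5859, -0.7160, 0.1953, -0.3255).
r_{23} = q_2·c_3 = 1.3670.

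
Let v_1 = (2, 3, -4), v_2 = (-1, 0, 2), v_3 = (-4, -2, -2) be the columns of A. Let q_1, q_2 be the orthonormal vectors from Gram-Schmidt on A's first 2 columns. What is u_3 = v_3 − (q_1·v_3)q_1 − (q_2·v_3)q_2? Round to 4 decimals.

u_3 = (-4.0000, 0.0000, -2.0000)

v_1 = (2, 3, -4); ‖v_1‖ = 5.3852, so q_1 = (0.3714, 0.5571, -0.7428).
q_1·v_2 = 0.3714·(-1) + 0.5571·0 + (-0.7428)·2 = -1.8570.
u_2 = v_2 + 1.8570·q_1 = (-0.3103, 1.0345, 0.6207).
‖u_2‖ = 1.2457, so q_2 = (-0.2491, 0.8305, 0.4983).
q_1·v_3 = 0.3714·(-4) + 0.5571·(-2) + (-0.7428)·(-2) = -1.1142; q_2·v_3 = (-0.2491)·(-4) + 0.8305·(-2) + 0.4983·(-2) = -1.6609.
u_3 = v_3 + 1.1142·q_1 + 1.6609·q_2 = (-4.0000, 0.0000, -2.0000).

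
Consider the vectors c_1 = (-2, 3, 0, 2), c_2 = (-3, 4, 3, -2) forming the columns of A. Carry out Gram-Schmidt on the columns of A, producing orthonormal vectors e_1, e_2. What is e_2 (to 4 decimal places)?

e_1 = c_1/‖c_1‖ = (-2, 3, 0, 2)/4.1231 = (-0.4851, 0.7276, 0.0000, 0.4851).
r_{12} = e_1·c_2 = 3.3955.
u_2 = c_2 − 3.3955·e_1 = (-1.3529, 1.5294, 3.0000, -3.6471).
‖u_2‖ = 5.1450, so e_2 = (-0.2630, 0.2973, 0.5831, -0.7089).

e_2 = (-0.2630, 0.2973, 0.5831, -0.7089)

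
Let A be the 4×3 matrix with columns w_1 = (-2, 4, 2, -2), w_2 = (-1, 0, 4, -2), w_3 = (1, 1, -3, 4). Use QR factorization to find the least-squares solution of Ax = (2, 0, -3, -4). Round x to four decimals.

w_1 = (-2, 4, 2, -2); ‖w_1‖ = 5.2915, so e_1 = (-0.3780, 0.7559, 0.3780, -0.3780).
e_1·w_2 = (-0.3780)·(-1) + 0.7559·0 + 0.3780·4 + (-0.3780)·(-2) = 2.6458.
u_2 = w_2 − 2.6458·e_1 = (0.0000, -2.0000, 3.0000, -1.0000).
‖u_2‖ = 3.7417, so e_2 = (0.0000, -0.5345, 0.8018, -0.2673).
e_1·w_3 = (-0.3780)·1 + 0.7559·1 + 0.3780·(-3) + (-0.3780)·4 = -2.2678; e_2·w_3 = 0.0000·1 + (-0.5345)·1 + 0.8018·(-3) + (-0.2673)·4 = -4.0089.
u_3 = w_3 + 2.2678·e_1 + 4.0089·e_2 = (0.1429, 0.5714, 1.0714, 2.0714).
‖u_3‖ = 2.4054, so e_3 = (0.0594, 0.2376, 0.4454, 0.8612).
Qᵀb = (-0.3780, -1.3363, -4.6622).
Back-substitute: x_3 = -4.6622/2.4054 = -1.9383.
x_2 = (-1.3363 + 4.0089·(-1.9383))/3.7417 = -2.4339.
x_1 = (-0.3780 − 2.6458·(-2.4339) + 2.2678·(-1.9383))/5.2915 = 0.3148.

x = (0.3148, -2.4339, -1.9383)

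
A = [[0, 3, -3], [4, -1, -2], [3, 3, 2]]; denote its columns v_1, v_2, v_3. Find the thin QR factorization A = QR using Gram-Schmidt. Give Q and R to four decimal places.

v_1 = (0, 4, 3); ‖v_1‖ = 5.0000, so e_1 = (0.0000, 0.8000, 0.6000).
e_1·v_2 = 0.0000·3 + 0.8000·(-1) + 0.6000·3 = 1.0000.
u_2 = v_2 − 1.0000·e_1 = (3.0000, -1.8000, 2.4000).
‖u_2‖ = 4.2426, so e_2 = (0.7071, -0.4243, 0.5657).
e_1·v_3 = 0.0000·(-3) + 0.8000·(-2) + 0.6000·2 = -0.4000; e_2·v_3 = 0.7071·(-3) + (-0.4243)·(-2) + 0.5657·2 = -0.1414.
u_3 = v_3 + 0.4000·e_1 + 0.1414·e_2 = (-2.9000, -1.7400, 2.3200).
‖u_3‖ = 4.1012, so e_3 = (-0.7071, -0.4243, 0.5657).

Q = [[0.0000, 0.7071, -0.7071], [0.8000, -0.4243, -0.4243], [0.6000, 0.5657, 0.5657]], R = [[5.0000, 1.0000, -0.4000], [0.0000, 4.2426, -0.1414], [0.0000, 0.0000, 4.1012]]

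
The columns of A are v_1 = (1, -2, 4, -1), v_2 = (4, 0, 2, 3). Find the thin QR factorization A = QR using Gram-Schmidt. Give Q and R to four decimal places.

Q = [[0.2132, 0.7137], [-0.4264, 0.1626], [0.8528, 0.0723], [-0.2132, 0.6775]], R = [[4.6904, 1.9188], [0.0000, 5.0317]]

v_1 = (1, -2, 4, -1); ‖v_1‖ = 4.6904, so q_1 = (0.2132, -0.4264, 0.8528, -0.2132).
q_1·v_2 = 0.2132·4 + (-0.4264)·0 + 0.8528·2 + (-0.2132)·3 = 1.9188.
u_2 = v_2 − 1.9188·q_1 = (3.5909, 0.8182, 0.3636, 3.4091).
‖u_2‖ = 5.0317, so q_2 = (0.7137, 0.1626, 0.0723, 0.6775).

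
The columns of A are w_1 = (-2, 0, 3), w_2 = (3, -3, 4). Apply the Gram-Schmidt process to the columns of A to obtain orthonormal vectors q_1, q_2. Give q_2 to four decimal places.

w_1 = (-2, 0, 3); ‖w_1‖ = 3.6056, so q_1 = (-0.5547, 0.0000, 0.8321).
q_1·w_2 = (-0.5547)·3 + 0.0000·(-3) + 0.8321·4 = 1.6641.
u_2 = w_2 − 1.6641·q_1 = (3.9231, -3.0000, 2.6154).
‖u_2‖ = 5.5884, so q_2 = (0.7020, -0.5368, 0.4680).

q_2 = (0.7020, -0.5368, 0.4680)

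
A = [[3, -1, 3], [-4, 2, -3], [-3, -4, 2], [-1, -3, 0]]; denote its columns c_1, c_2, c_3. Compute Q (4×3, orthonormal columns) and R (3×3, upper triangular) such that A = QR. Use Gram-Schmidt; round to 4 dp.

e_1 = c_1/‖c_1‖ = (3, -4, -3, -1)/5.9161 = (0.5071, -0.6761, -0.5071, -0.1690).
r_{12} = e_1·c_2 = 0.6761.
u_2 = c_2 − 0.6761·e_1 = (-1.3429, 2.4571, -3.6571, -2.8857).
‖u_2‖ = 5.4353, so e_2 = (-0.2471, 0.4521, -0.6728, -0.5309).
r_{13} = e_1·c_3 = 2.5355; r_{23} = e_2·c_3 = -3.4431.
u_3 = c_3 − 2.5355·e_1 + 3.4431·e_2 = (0.8636, 0.2708, 0.9691, -1.3994).
‖u_3‖ = 1.9279, so e_3 = (0.4480, 0.1405, 0.5027, -0.7259).

Q = [[0.5071, -0.2471, 0.4480], [-0.6761, 0.4521, 0.1405], [-0.5071, -0.6728, 0.5027], [-0.1690, -0.5309, -0.7259]], R = [[5.9161, 0.6761, 2.5355], [0.0000, 5.4353, -3.4431], [0.0000, 0.0000, 1.9279]]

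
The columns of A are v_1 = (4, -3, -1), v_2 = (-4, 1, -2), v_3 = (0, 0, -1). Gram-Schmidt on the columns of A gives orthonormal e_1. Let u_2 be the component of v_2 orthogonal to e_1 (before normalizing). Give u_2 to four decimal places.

v_1 = (4, -3, -1); ‖v_1‖ = 5.0990, so e_1 = (0.7845, -0.5883, -0.1961).
e_1·v_2 = 0.7845·(-4) + (-0.5883)·1 + (-0.1961)·(-2) = -3.3340.
u_2 = v_2 + 3.3340·e_1 = (-1.3846, -0.9615, -2.6538).

u_2 = (-1.3846, -0.9615, -2.6538)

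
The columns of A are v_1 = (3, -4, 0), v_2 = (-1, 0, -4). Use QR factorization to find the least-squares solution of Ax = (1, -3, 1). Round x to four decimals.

x = (0.5769, -0.1923)

v_1 = (3, -4, 0); ‖v_1‖ = 5.0000, so q_1 = (0.6000, -0.8000, 0.0000).
q_1·v_2 = 0.6000·(-1) + (-0.8000)·0 + 0.0000·(-4) = -0.6000.
u_2 = v_2 + 0.6000·q_1 = (-0.6400, -0.4800, -4.0000).
‖u_2‖ = 4.0792, so q_2 = (-0.1569, -0.1177, -0.9806).
Qᵀb = (3.0000, -0.7845).
Back-substitute: x_2 = -0.7845/4.0792 = -0.1923.
x_1 = (3.0000 + 0.6000·(-0.1923))/5.0000 = 0.5769.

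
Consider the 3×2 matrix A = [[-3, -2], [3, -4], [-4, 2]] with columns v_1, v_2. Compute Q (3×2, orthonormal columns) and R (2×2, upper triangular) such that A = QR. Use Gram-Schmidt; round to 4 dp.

Q = [[-0.5145, -0.7576], [0.5145, -0.6474], [-0.6860, 0.0827]], R = [[5.8310, -2.4010], [0.0000, 4.2703]]

v_1 = (-3, 3, -4); ‖v_1‖ = 5.8310, so q_1 = (-0.5145, 0.5145, -0.6860).
q_1·v_2 = (-0.5145)·(-2) + 0.5145·(-4) + (-0.6860)·2 = -2.4010.
u_2 = v_2 + 2.4010·q_1 = (-3.2353, -2.7647, 0.3529).
‖u_2‖ = 4.2703, so q_2 = (-0.7576, -0.6474, 0.0827).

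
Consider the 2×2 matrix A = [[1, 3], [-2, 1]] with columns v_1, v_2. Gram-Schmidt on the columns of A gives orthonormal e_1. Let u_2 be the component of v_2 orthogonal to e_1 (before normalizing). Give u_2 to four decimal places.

e_1 = v_1/‖v_1‖ = (1, -2)/2.2361 = (0.4472, -0.8944).
r_{12} = e_1·v_2 = 0.4472.
u_2 = v_2 − 0.4472·e_1 = (2.8000, 1.4000).

u_2 = (2.8000, 1.4000)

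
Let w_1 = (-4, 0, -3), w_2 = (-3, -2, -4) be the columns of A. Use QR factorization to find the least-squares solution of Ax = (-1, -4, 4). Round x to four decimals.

w_1 = (-4, 0, -3); ‖w_1‖ = 5.0000, so q_1 = (-0.8000, 0.0000, -0.6000).
q_1·w_2 = (-0.8000)·(-3) + 0.0000·(-2) + (-0.6000)·(-4) = 4.8000.
u_2 = w_2 − 4.8000·q_1 = (0.8400, -2.0000, -1.1200).
‖u_2‖ = 2.4413, so q_2 = (0.3441, -0.8192, -0.4588).
Qᵀb = (-1.6000, 1.0978).
Back-substitute: x_2 = 1.0978/2.4413 = 0.4497.
x_1 = (-1.6000 − 4.8000·0.4497)/5.0000 = -0.7517.

x = (-0.7517, 0.4497)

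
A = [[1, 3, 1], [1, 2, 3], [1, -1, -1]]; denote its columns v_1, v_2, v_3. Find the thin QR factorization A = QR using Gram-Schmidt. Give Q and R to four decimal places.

q_1 = v_1/‖v_1‖ = (1, 1, 1)/1.7321 = (0.5774, 0.5774, 0.5774).
r_{12} = q_1·v_2 = 2.3094.
u_2 = v_2 − 2.3094·q_1 = (1.6667, 0.6667, -2.3333).
‖u_2‖ = 2.9439, so q_2 = (0.5661, 0.2265, -0.7926).
r_{13} = q_1·v_3 = 1.7321; r_{23} = q_2·v_3 = 2.0381.
u_3 = v_3 − 1.7321·q_1 − 2.0381·q_2 = (-1.1538, 1.5385, -0.3846).
‖u_3‖ = 1.9612, so q_3 = (-0.5883, 0.7845, -0.1961).

Q = [[0.5774, 0.5661, -0.5883], [0.5774, 0.2265, 0.7845], [0.5774, -0.7926, -0.1961]], R = [[1.7321, 2.3094, 1.7321], [0.0000, 2.9439, 2.0381], [0.0000, 0.0000, 1.9612]]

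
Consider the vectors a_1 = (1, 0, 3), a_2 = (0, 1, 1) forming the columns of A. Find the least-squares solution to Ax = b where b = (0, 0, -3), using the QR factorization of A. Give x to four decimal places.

q_1 = a_1/‖a_1‖ = (1, 0, 3)/3.1623 = (0.3162, 0.0000, 0.9487).
r_{12} = q_1·a_2 = 0.9487.
u_2 = a_2 − 0.9487·q_1 = (-0.3000, 1.0000, 0.1000).
‖u_2‖ = 1.0488, so q_2 = (-0.2860, 0.9535, 0.0953).
Qᵀb = (-2.8460, -0.2860).
Back-substitute: x_2 = -0.2860/1.0488 = -0.2727.
x_1 = (-2.8460 − 0.9487·(-0.2727))/3.1623 = -0.8182.

x = (-0.8182, -0.2727)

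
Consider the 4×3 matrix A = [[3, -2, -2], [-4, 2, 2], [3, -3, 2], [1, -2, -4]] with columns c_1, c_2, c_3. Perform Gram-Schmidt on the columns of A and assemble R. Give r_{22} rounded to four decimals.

r_{22} = 1.7728

e_1 = c_1/‖c_1‖ = (3, -4, 3, 1)/5.9161 = (0.5071, -0.6761, 0.5071, 0.1690).
r_{12} = e_1·c_2 = -4.2258.
u_2 = c_2 + 4.2258·e_1 = (0.1429, -0.8571, -0.8571, -1.2857).
r_{22} = ‖u_2‖ = 1.7728.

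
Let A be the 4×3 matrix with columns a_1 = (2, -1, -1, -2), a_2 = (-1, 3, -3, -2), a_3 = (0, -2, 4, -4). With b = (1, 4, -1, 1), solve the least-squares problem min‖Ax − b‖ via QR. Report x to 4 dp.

x = (-0.2044, 0.4107, -0.2963)

a_1 = (2, -1, -1, -2); ‖a_1‖ = 3.1623, so e_1 = (0.6325, -0.3162, -0.3162, -0.6325).
e_1·a_2 = 0.6325·(-1) + (-0.3162)·3 + (-0.3162)·(-3) + (-0.6325)·(-2) = 0.6325.
u_2 = a_2 − 0.6325·e_1 = (-1.4000, 3.2000, -2.8000, -1.6000).
‖u_2‖ = 4.7539, so e_2 = (-0.2945, 0.6731, -0.5890, -0.3366).
e_1·a_3 = 0.6325·0 + (-0.3162)·(-2) + (-0.3162)·4 + (-0.6325)·(-4) = 1.8974; e_2·a_3 = (-0.2945)·0 + 0.6731·(-2) + (-0.5890)·4 + (-0.3366)·(-4) = -2.3559.
u_3 = a_3 − 1.8974·e_1 + 2.3559·e_2 = (-1.8938, 0.1858, 3.2124, -3.5929).
‖u_3‖ = 5.1817, so e_3 = (-0.3655, 0.0359, 0.6200, -0.6934).
Qᵀb = (-0.9487, 2.6504, -1.5354).
Back-substitute: x_3 = -1.5354/5.1817 = -0.2963.
x_2 = (2.6504 + 2.3559·(-0.2963))/4.7539 = 0.4107.
x_1 = (-0.9487 − 0.6325·0.4107 − 1.8974·(-0.2963))/3.1623 = -0.2044.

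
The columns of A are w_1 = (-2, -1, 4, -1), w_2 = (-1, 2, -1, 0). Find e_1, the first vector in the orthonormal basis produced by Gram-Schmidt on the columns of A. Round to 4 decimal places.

w_1 = (-2, -1, 4, -1); ‖w_1‖ = 4.6904, so e_1 = (-0.4264, -0.2132, 0.8528, -0.2132).

e_1 = (-0.4264, -0.2132, 0.8528, -0.2132)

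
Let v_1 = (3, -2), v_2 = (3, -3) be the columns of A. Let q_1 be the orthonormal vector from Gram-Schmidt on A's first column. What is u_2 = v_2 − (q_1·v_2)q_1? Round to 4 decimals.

u_2 = (-0.4615, -0.6923)

q_1 = v_1/‖v_1‖ = (3, -2)/3.6056 = (0.8321, -0.5547).
r_{12} = q_1·v_2 = 4.1603.
u_2 = v_2 − 4.1603·q_1 = (-0.4615, -0.6923).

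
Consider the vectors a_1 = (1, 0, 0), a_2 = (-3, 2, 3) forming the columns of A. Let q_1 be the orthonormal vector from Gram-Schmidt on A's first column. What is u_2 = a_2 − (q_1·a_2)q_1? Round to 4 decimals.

a_1 = (1, 0, 0); ‖a_1‖ = 1.0000, so q_1 = (1.0000, 0.0000, 0.0000).
q_1·a_2 = 1.0000·(-3) + 0.0000·2 + 0.0000·3 = -3.0000.
u_2 = a_2 + 3.0000·q_1 = (0.0000, 2.0000, 3.0000).

u_2 = (0.0000, 2.0000, 3.0000)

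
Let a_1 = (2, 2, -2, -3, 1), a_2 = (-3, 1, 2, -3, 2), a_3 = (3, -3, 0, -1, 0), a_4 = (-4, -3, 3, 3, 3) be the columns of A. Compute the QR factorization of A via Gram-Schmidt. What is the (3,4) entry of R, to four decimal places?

e_1 = a_1/‖a_1‖ = (2, 2, -2, -3, 1)/4.6904 = (0.4264, 0.4264, -0.4264, -0.6396, 0.2132).
r_{12} = e_1·a_2 = 0.6396.
u_2 = a_2 − 0.6396·e_1 = (-3.2727, 0.7273, 2.2727, -2.5909, 1.8636).
‖u_2‖ = 5.1566, so e_2 = (-0.6347, 0.1410, 0.4407, -0.5024, 0.3614).
r_{13} = e_1·a_3 = 0.6396; r_{23} = e_2·a_3 = -1.8247.
u_3 = a_3 − 0.6396·e_1 + 1.8247·e_2 = (1.5692, -3.0154, 1.0769, -1.5077, 0.5231).
‖u_3‖ = 3.9066, so e_3 = (0.4017, -0.7719, 0.2757, -0.3859, 0.1339).
r_{34} = e_3·a_4 = 0.7797.

r_{34} = 0.7797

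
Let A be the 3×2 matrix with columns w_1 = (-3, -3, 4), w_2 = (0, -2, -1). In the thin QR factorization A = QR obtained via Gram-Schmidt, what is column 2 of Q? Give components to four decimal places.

w_1 = (-3, -3, 4); ‖w_1‖ = 5.8310, so q_1 = (-0.5145, -0.5145, 0.6860).
q_1·w_2 = (-0.5145)·0 + (-0.5145)·(-2) + 0.6860·(-1) = 0.3430.
u_2 = w_2 − 0.3430·q_1 = (0.1765, -1.8235, -1.2353).
‖u_2‖ = 2.2096, so q_2 = (0.0799, -0.8253, -0.5591).

q_2 = (0.0799, -0.8253, -0.5591)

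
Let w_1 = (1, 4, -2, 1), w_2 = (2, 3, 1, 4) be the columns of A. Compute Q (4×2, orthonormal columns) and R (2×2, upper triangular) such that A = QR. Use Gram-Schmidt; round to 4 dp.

Q = [[0.2132, 0.2970], [0.8528, 0.0212], [-0.4264, 0.5728], [0.2132, 0.7637]], R = [[4.6904, 3.4112], [0.0000, 4.2853]]

w_1 = (1, 4, -2, 1); ‖w_1‖ = 4.6904, so e_1 = (0.2132, 0.8528, -0.4264, 0.2132).
e_1·w_2 = 0.2132·2 + 0.8528·3 + (-0.4264)·1 + 0.2132·4 = 3.4112.
u_2 = w_2 − 3.4112·e_1 = (1.2727, 0.0909, 2.4545, 3.2727).
‖u_2‖ = 4.2853, so e_2 = (0.2970, 0.0212, 0.5728, 0.7637).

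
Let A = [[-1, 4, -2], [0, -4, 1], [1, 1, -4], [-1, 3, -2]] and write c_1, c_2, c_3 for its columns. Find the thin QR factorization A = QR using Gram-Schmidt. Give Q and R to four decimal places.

Q = [[-0.5774, 0.3651, -0.1791], [0.0000, -0.7303, -0.6493], [0.5774, 0.5477, -0.6045], [-0.5774, 0.1826, -0.4254]], R = [[1.7321, -3.4641, 0.0000], [0.0000, 5.4772, -4.0166], [0.0000, 0.0000, 2.9777]]

c_1 = (-1, 0, 1, -1); ‖c_1‖ = 1.7321, so e_1 = (-0.5774, 0.0000, 0.5774, -0.5774).
e_1·c_2 = (-0.5774)·4 + 0.0000·(-4) + 0.5774·1 + (-0.5774)·3 = -3.4641.
u_2 = c_2 + 3.4641·e_1 = (2.0000, -4.0000, 3.0000, 1.0000).
‖u_2‖ = 5.4772, so e_2 = (0.3651, -0.7303, 0.5477, 0.1826).
e_1·c_3 = (-0.5774)·(-2) + 0.0000·1 + 0.5774·(-4) + (-0.5774)·(-2) = 0.0000; e_2·c_3 = 0.3651·(-2) + (-0.7303)·1 + 0.5477·(-4) + 0.1826·(-2) = -4.0166.
u_3 = c_3 + 0.0000·e_1 + 4.0166·e_2 = (-0.5333, -1.9333, -1.8000, -1.2667).
‖u_3‖ = 2.9777, so e_3 = (-0.1791, -0.6493, -0.6045, -0.4254).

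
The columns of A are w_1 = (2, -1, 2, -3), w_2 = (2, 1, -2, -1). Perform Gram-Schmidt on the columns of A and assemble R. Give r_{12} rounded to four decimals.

w_1 = (2, -1, 2, -3); ‖w_1‖ = 4.2426, so e_1 = (0.4714, -0.2357, 0.4714, -0.7071).
r_{12} = e_1·w_2 = 0.4714.

r_{12} = 0.4714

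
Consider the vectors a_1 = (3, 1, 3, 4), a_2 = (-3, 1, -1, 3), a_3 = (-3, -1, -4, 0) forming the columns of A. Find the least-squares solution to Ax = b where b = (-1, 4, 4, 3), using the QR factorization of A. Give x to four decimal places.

a_1 = (3, 1, 3, 4); ‖a_1‖ = 5.9161, so q_1 = (0.5071, 0.1690, 0.5071, 0.6761).
q_1·a_2 = 0.5071·(-3) + 0.1690·1 + 0.5071·(-1) + 0.6761·3 = 0.1690.
u_2 = a_2 − 0.1690·q_1 = (-3.0857, 0.9714, -1.0857, 2.8857).
‖u_2‖ = 4.4689, so q_2 = (-0.6905, 0.2174, -0.2429, 0.6457).
q_1·a_3 = 0.5071·(-3) + 0.1690·(-1) + 0.5071·(-4) + 0.6761·0 = -3.7187; q_2·a_3 = (-0.6905)·(-3) + 0.2174·(-1) + (-0.2429)·(-4) + 0.6457·0 = 2.8259.
u_3 = a_3 + 3.7187·q_1 − 2.8259·q_2 = (0.8369, -0.9857, -1.4278, 0.6896).
‖u_3‖ = 2.0460, so q_3 = (0.4091, -0.4818, -0.6978, 0.3370).
Qᵀb = (4.2258, 2.5254, -4.1164).
Back-substitute: x_3 = -4.1164/2.0460 = -2.0120.
x_2 = (2.5254 − 2.8259·(-2.0120))/4.4689 = 1.8373.
x_1 = (4.2258 − 0.1690·1.8373 + 3.7187·(-2.0120))/5.9161 = -0.6029.

x = (-0.6029, 1.8373, -2.0120)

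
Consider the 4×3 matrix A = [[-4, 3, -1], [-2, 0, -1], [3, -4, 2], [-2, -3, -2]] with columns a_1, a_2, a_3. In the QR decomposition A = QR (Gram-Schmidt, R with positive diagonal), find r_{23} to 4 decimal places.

a_1 = (-4, -2, 3, -2); ‖a_1‖ = 5.7446, so q_1 = (-0.6963, -0.3482, 0.5222, -0.3482).
q_1·a_2 = (-0.6963)·3 + (-0.3482)·0 + 0.5222·(-4) + (-0.3482)·(-3) = -3.1334.
u_2 = a_2 + 3.1334·q_1 = (0.8182, -1.0909, -2.3636, -4.0909).
‖u_2‖ = 4.9175, so q_2 = (0.1664, -0.2218, -0.4807, -0.8319).
r_{23} = q_2·a_3 = 0.7580.

r_{23} = 0.7580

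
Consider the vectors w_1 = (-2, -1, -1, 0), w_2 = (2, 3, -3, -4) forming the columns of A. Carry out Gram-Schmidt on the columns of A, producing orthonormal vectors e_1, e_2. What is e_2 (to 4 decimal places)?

e_2 = (0.1122, 0.3925, -0.6168, -0.6729)

w_1 = (-2, -1, -1, 0); ‖w_1‖ = 2.4495, so e_1 = (-0.8165, -0.4082, -0.4082, 0.0000).
e_1·w_2 = (-0.8165)·2 + (-0.4082)·3 + (-0.4082)·(-3) + 0.0000·(-4) = -1.6330.
u_2 = w_2 + 1.6330·e_1 = (0.6667, 2.3333, -3.6667, -4.0000).
‖u_2‖ = 5.9442, so e_2 = (0.1122, 0.3925, -0.6168, -0.6729).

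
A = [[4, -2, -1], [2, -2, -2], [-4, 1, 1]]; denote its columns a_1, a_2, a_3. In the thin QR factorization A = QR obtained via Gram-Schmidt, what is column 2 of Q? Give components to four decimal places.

e_1 = a_1/‖a_1‖ = (4, 2, -4)/6.0000 = (0.6667, 0.3333, -0.6667).
r_{12} = e_1·a_2 = -2.6667.
u_2 = a_2 + 2.6667·e_1 = (-0.2222, -1.1111, -0.7778).
‖u_2‖ = 1.3744, so e_2 = (-0.1617, -0.8085, -0.5659).

e_2 = (-0.1617, -0.8085, -0.5659)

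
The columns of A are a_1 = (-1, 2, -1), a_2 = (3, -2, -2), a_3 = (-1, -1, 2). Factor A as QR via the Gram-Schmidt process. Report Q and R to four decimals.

Q = [[-0.4082, 0.6048, -0.6838], [0.8165, -0.0930, -0.5698], [-0.4082, -0.7909, -0.4558]], R = [[2.4495, -2.0412, -1.2247], [0.0000, 3.5824, -2.0936], [0.0000, 0.0000, 0.3419]]

a_1 = (-1, 2, -1); ‖a_1‖ = 2.4495, so e_1 = (-0.4082, 0.8165, -0.4082).
e_1·a_2 = (-0.4082)·3 + 0.8165·(-2) + (-0.4082)·(-2) = -2.0412.
u_2 = a_2 + 2.0412·e_1 = (2.1667, -0.3333, -2.8333).
‖u_2‖ = 3.5824, so e_2 = (0.6048, -0.0930, -0.7909).
e_1·a_3 = (-0.4082)·(-1) + 0.8165·(-1) + (-0.4082)·2 = -1.2247; e_2·a_3 = 0.6048·(-1) + (-0.0930)·(-1) + (-0.7909)·2 = -2.0936.
u_3 = a_3 + 1.2247·e_1 + 2.0936·e_2 = (-0.2338, -0.1948, -0.1558).
‖u_3‖ = 0.3419, so e_3 = (-0.6838, -0.5698, -0.4558).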